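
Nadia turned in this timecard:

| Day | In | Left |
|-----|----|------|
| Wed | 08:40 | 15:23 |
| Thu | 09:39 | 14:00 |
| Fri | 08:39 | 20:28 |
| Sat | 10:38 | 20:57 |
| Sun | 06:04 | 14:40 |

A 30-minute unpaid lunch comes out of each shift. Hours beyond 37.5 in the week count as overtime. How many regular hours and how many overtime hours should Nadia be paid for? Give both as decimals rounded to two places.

Regular 37.50 hours, overtime 1.80 hours

Wed: 08:40–15:23 = 6 h 43 min; less 30 min break → 6 h 13 min
Thu: 09:39–14:00 = 4 h 21 min; less 30 min break → 3 h 51 min
Fri: 08:39–20:28 = 11 h 49 min; less 30 min break → 11 h 19 min
Sat: 10:38–20:57 = 10 h 19 min; less 30 min break → 9 h 49 min
Sun: 06:04–14:40 = 8 h 36 min; less 30 min break → 8 h 6 min
Total worked: 39 h 18 min = 39.30 h.
Threshold 37.5 h → overtime 1 h 48 min, regular 37 h 30 min.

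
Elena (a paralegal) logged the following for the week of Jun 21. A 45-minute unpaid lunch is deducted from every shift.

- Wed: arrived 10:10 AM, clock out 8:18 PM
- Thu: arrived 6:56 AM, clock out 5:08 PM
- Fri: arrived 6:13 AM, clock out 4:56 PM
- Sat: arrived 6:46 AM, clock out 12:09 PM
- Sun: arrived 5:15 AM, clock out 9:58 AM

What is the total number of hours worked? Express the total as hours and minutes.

Wed: 10:10 AM–8:18 PM = 10 h 8 min; less 45 min break → 9 h 23 min
Thu: 6:56 AM–5:08 PM = 10 h 12 min; less 45 min break → 9 h 27 min
Fri: 6:13 AM–4:56 PM = 10 h 43 min; less 45 min break → 9 h 58 min
Sat: 6:46 AM–12:09 PM = 5 h 23 min; less 45 min break → 4 h 38 min
Sun: 5:15 AM–9:58 AM = 4 h 43 min; less 45 min break → 3 h 58 min
Total: 9 h 23 min + 9 h 27 min + 9 h 58 min + 4 h 38 min + 3 h 58 min = 37 h 24 min.

37 h 24 min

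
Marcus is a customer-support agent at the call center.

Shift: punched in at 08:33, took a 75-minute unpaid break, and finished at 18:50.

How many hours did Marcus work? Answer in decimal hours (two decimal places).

9.03 hours

Shift: 08:33–18:50 = 10 h 17 min; less 75 min break → 9 h 2 min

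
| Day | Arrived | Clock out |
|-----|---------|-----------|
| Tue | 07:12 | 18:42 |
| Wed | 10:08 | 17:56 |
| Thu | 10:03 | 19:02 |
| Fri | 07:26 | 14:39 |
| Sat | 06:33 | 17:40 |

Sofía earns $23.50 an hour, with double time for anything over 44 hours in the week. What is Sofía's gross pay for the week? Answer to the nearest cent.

Tue: 07:12–18:42 = 11 h 30 min
Wed: 10:08–17:56 = 7 h 48 min
Thu: 10:03–19:02 = 8 h 59 min
Fri: 07:26–14:39 = 7 h 13 min
Sat: 06:33–17:40 = 11 h 7 min
Total worked: 46 h 37 min = 2797 min.
Regular 44 h 0 min = 2640 min at $23.50/h; overtime 2 h 37 min = 157 min at $47.00/h.
Pay = (2640 × $23.50 + 157 × $47.00) ÷ 60 = $1156.98.

$1156.98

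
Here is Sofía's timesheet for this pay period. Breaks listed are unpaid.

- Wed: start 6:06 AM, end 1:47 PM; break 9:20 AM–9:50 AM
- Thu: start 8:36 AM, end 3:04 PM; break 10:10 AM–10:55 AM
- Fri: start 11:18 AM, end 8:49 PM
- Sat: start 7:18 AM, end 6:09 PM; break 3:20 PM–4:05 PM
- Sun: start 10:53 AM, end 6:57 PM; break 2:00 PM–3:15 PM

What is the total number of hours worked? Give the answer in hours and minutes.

Wed: 6:06 AM–1:47 PM = 7 h 41 min; less 30 min break → 7 h 11 min
Thu: 8:36 AM–3:04 PM = 6 h 28 min; less 45 min break → 5 h 43 min
Fri: 11:18 AM–8:49 PM = 9 h 31 min
Sat: 7:18 AM–6:09 PM = 10 h 51 min; less 45 min break → 10 h 6 min
Sun: 10:53 AM–6:57 PM = 8 h 4 min; less 75 min break → 6 h 49 min
Total: 7 h 11 min + 5 h 43 min + 9 h 31 min + 10 h 6 min + 6 h 49 min = 39 h 20 min.

39 h 20 min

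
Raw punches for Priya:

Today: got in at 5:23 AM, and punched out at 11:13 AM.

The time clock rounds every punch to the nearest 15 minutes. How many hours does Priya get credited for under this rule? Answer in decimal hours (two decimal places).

5.75 hours

Today: in 5:23 AM→5:30 AM, out 11:13 AM→11:15 AM; 5 h 45 min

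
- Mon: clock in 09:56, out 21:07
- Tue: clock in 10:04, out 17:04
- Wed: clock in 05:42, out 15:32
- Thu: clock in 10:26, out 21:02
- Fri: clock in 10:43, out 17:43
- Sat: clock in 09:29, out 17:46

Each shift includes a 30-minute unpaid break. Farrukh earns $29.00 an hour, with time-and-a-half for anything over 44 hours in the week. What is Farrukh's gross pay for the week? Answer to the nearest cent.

$1576.15

Mon: 09:56–21:07 = 11 h 11 min; less 30 min break → 10 h 41 min
Tue: 10:04–17:04 = 7 h 0 min; less 30 min break → 6 h 30 min
Wed: 05:42–15:32 = 9 h 50 min; less 30 min break → 9 h 20 min
Thu: 10:26–21:02 = 10 h 36 min; less 30 min break → 10 h 6 min
Fri: 10:43–17:43 = 7 h 0 min; less 30 min break → 6 h 30 min
Sat: 09:29–17:46 = 8 h 17 min; less 30 min break → 7 h 47 min
Total worked: 50 h 54 min = 3054 min.
Regular 44 h 0 min = 2640 min at $29.00/h; overtime 6 h 54 min = 414 min at $43.50/h.
Pay = (2640 × $29.00 + 414 × $43.50) ÷ 60 = $1576.15.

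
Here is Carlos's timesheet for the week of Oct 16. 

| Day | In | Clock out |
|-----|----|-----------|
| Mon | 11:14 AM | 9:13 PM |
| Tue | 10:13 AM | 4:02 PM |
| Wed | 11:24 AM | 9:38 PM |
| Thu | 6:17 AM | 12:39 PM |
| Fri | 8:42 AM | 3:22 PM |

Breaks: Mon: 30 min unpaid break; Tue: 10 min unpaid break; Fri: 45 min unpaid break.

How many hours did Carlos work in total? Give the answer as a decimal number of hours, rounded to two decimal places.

Mon: 11:14 AM–9:13 PM = 9 h 59 min; less 30 min break → 9 h 29 min
Tue: 10:13 AM–4:02 PM = 5 h 49 min; less 10 min break → 5 h 39 min
Wed: 11:24 AM–9:38 PM = 10 h 14 min
Thu: 6:17 AM–12:39 PM = 6 h 22 min
Fri: 8:42 AM–3:22 PM = 6 h 40 min; less 45 min break → 5 h 55 min
Total: 9 h 29 min + 5 h 39 min + 10 h 14 min + 6 h 22 min + 5 h 55 min = 37 h 39 min.

37.65 hours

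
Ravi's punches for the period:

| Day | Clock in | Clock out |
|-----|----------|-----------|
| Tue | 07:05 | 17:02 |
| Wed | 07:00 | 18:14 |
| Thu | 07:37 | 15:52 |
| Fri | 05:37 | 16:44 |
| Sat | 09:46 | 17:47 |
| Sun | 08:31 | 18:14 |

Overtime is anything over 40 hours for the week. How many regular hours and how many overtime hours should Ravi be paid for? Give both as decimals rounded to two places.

Tue: 07:05–17:02 = 9 h 57 min
Wed: 07:00–18:14 = 11 h 14 min
Thu: 07:37–15:52 = 8 h 15 min
Fri: 05:37–16:44 = 11 h 7 min
Sat: 09:46–17:47 = 8 h 1 min
Sun: 08:31–18:14 = 9 h 43 min
Total worked: 58 h 17 min = 58.28 h.
Threshold 40 h → overtime 18 h 17 min, regular 40 h 0 min.

Regular 40.00 hours, overtime 18.28 hours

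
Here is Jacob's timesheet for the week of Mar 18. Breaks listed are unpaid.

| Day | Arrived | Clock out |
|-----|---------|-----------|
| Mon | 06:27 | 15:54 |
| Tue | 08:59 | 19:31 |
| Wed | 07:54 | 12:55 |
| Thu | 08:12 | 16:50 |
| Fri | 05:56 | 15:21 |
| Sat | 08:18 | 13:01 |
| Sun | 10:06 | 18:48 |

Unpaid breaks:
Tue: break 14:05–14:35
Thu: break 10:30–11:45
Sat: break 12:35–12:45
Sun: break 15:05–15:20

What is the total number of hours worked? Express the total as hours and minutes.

54 h 18 min

Mon: 06:27–15:54 = 9 h 27 min
Tue: 08:59–19:31 = 10 h 32 min; less 30 min break → 10 h 2 min
Wed: 07:54–12:55 = 5 h 1 min
Thu: 08:12–16:50 = 8 h 38 min; less 75 min break → 7 h 23 min
Fri: 05:56–15:21 = 9 h 25 min
Sat: 08:18–13:01 = 4 h 43 min; less 10 min break → 4 h 33 min
Sun: 10:06–18:48 = 8 h 42 min; less 15 min break → 8 h 27 min
Total: 9 h 27 min + 10 h 2 min + 5 h 1 min + 7 h 23 min + 9 h 25 min + 4 h 33 min + 8 h 27 min = 54 h 18 min.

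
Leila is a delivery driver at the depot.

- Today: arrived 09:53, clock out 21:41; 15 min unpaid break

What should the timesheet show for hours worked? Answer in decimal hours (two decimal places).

Today: 09:53–21:41 = 11 h 48 min; less 15 min break → 11 h 33 min

11.55 hours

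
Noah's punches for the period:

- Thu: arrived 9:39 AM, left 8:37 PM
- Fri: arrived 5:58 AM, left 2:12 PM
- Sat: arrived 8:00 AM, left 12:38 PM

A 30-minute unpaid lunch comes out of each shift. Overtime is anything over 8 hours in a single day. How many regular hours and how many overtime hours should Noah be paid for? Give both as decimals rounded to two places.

Thu: 9:39 AM–8:37 PM = 10 h 58 min; less 30 min break → 10 h 28 min
Fri: 5:58 AM–2:12 PM = 8 h 14 min; less 30 min break → 7 h 44 min
Sat: 8:00 AM–12:38 PM = 4 h 38 min; less 30 min break → 4 h 8 min
Thu reg 8 h 0 min / OT 2 h 28 min; Fri reg 7 h 44 min / OT 0 h 0 min; Sat reg 4 h 8 min / OT 0 h 0 min.
Totals: regular 19 h 52 min, overtime 2 h 28 min.

Regular 19.87 hours, overtime 2.47 hours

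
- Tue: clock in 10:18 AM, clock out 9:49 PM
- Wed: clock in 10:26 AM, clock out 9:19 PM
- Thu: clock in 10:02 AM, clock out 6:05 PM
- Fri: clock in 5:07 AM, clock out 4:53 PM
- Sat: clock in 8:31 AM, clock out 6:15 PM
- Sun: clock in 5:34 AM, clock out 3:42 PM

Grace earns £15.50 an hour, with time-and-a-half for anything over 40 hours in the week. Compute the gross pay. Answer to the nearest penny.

Tue: 10:18 AM–9:49 PM = 11 h 31 min
Wed: 10:26 AM–9:19 PM = 10 h 53 min
Thu: 10:02 AM–6:05 PM = 8 h 3 min
Fri: 5:07 AM–4:53 PM = 11 h 46 min
Sat: 8:31 AM–6:15 PM = 9 h 44 min
Sun: 5:34 AM–3:42 PM = 10 h 8 min
Total worked: 62 h 5 min = 3725 min.
Regular 40 h 0 min = 2400 min at £15.50/h; overtime 22 h 5 min = 1325 min at £23.25/h.
Pay = (2400 × £15.50 + 1325 × £23.25) ÷ 60 = £1133.44.

£1133.44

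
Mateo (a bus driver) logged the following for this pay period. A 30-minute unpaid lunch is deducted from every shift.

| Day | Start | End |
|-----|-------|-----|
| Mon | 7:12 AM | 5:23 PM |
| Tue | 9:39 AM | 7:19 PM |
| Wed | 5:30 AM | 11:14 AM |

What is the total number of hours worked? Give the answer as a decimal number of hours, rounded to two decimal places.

Mon: 7:12 AM–5:23 PM = 10 h 11 min; less 30 min break → 9 h 41 min
Tue: 9:39 AM–7:19 PM = 9 h 40 min; less 30 min break → 9 h 10 min
Wed: 5:30 AM–11:14 AM = 5 h 44 min; less 30 min break → 5 h 14 min
Total: 9 h 41 min + 9 h 10 min + 5 h 14 min = 24 h 5 min.

24.08 hours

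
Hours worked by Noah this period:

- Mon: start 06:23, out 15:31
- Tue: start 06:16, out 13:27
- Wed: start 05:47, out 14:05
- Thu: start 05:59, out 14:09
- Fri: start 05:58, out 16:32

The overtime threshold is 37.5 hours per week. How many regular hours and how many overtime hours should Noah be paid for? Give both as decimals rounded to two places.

Mon: 06:23–15:31 = 9 h 8 min
Tue: 06:16–13:27 = 7 h 11 min
Wed: 05:47–14:05 = 8 h 18 min
Thu: 05:59–14:09 = 8 h 10 min
Fri: 05:58–16:32 = 10 h 34 min
Total worked: 43 h 21 min = 43.35 h.
Threshold 37.5 h → overtime 5 h 51 min, regular 37 h 30 min.

Regular 37.50 hours, overtime 5.85 hours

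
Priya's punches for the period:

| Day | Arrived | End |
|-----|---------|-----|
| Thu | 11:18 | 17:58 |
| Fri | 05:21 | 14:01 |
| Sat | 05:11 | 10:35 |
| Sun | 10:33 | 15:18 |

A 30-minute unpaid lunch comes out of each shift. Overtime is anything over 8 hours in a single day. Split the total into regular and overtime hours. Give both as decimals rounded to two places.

Thu: 11:18–17:58 = 6 h 40 min; less 30 min break → 6 h 10 min
Fri: 05:21–14:01 = 8 h 40 min; less 30 min break → 8 h 10 min
Sat: 05:11–10:35 = 5 h 24 min; less 30 min break → 4 h 54 min
Sun: 10:33–15:18 = 4 h 45 min; less 30 min break → 4 h 15 min
Thu reg 6 h 10 min / OT 0 h 0 min; Fri reg 8 h 0 min / OT 0 h 10 min; Sat reg 4 h 54 min / OT 0 h 0 min; Sun reg 4 h 15 min / OT 0 h 0 min.
Totals: regular 23 h 19 min, overtime 0 h 10 min.

Regular 23.32 hours, overtime 0.17 hours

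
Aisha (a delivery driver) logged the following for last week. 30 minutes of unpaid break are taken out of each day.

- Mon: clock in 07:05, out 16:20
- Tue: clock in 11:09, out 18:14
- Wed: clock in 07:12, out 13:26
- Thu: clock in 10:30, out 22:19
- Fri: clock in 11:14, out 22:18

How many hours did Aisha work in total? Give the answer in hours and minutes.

42 h 57 min

Mon: 07:05–16:20 = 9 h 15 min; less 30 min break → 8 h 45 min
Tue: 11:09–18:14 = 7 h 5 min; less 30 min break → 6 h 35 min
Wed: 07:12–13:26 = 6 h 14 min; less 30 min break → 5 h 44 min
Thu: 10:30–22:19 = 11 h 49 min; less 30 min break → 11 h 19 min
Fri: 11:14–22:18 = 11 h 4 min; less 30 min break → 10 h 34 min
Total: 8 h 45 min + 6 h 35 min + 5 h 44 min + 11 h 19 min + 10 h 34 min = 42 h 57 min.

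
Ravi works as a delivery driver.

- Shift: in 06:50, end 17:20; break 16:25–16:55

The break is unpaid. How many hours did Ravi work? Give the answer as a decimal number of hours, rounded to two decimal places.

10.00 hours

Shift: 06:50–17:20 = 10 h 30 min; less 30 min break → 10 h 0 min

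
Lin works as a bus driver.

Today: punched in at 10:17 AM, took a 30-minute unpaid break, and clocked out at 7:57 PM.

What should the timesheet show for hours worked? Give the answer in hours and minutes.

9 h 10 min

Today: 10:17 AM–7:57 PM = 9 h 40 min; less 30 min break → 9 h 10 min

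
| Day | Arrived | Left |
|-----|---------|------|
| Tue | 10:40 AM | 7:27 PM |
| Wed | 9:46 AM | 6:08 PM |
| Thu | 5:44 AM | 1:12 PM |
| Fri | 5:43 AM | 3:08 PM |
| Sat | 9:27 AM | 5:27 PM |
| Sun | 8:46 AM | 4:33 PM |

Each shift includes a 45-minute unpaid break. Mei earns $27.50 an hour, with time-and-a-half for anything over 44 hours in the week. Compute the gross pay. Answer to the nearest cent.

Tue: 10:40 AM–7:27 PM = 8 h 47 min; less 45 min break → 8 h 2 min
Wed: 9:46 AM–6:08 PM = 8 h 22 min; less 45 min break → 7 h 37 min
Thu: 5:44 AM–1:12 PM = 7 h 28 min; less 45 min break → 6 h 43 min
Fri: 5:43 AM–3:08 PM = 9 h 25 min; less 45 min break → 8 h 40 min
Sat: 9:27 AM–5:27 PM = 8 h 0 min; less 45 min break → 7 h 15 min
Sun: 8:46 AM–4:33 PM = 7 h 47 min; less 45 min break → 7 h 2 min
Total worked: 45 h 19 min = 2719 min.
Regular 44 h 0 min = 2640 min at $27.50/h; overtime 1 h 19 min = 79 min at $41.25/h.
Pay = (2640 × $27.50 + 79 × $41.25) ÷ 60 = $1264.31.

$1264.31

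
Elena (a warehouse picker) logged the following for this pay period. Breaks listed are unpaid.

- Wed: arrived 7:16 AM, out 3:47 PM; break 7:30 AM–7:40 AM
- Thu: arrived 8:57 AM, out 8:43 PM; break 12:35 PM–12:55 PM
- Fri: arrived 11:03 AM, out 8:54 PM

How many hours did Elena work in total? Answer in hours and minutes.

29 h 38 min

Wed: 7:16 AM–3:47 PM = 8 h 31 min; less 10 min break → 8 h 21 min
Thu: 8:57 AM–8:43 PM = 11 h 46 min; less 20 min break → 11 h 26 min
Fri: 11:03 AM–8:54 PM = 9 h 51 min
Total: 8 h 21 min + 11 h 26 min + 9 h 51 min = 29 h 38 min.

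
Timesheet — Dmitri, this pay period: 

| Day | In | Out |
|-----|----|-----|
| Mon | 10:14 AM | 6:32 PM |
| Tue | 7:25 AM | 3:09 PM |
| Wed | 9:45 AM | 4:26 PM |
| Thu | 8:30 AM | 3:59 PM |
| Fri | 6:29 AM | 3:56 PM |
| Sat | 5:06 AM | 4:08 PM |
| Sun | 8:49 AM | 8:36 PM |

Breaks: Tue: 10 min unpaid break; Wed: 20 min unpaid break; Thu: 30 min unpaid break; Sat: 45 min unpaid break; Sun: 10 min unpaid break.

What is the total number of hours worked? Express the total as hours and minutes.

Mon: 10:14 AM–6:32 PM = 8 h 18 min
Tue: 7:25 AM–3:09 PM = 7 h 44 min; less 10 min break → 7 h 34 min
Wed: 9:45 AM–4:26 PM = 6 h 41 min; less 20 min break → 6 h 21 min
Thu: 8:30 AM–3:59 PM = 7 h 29 min; less 30 min break → 6 h 59 min
Fri: 6:29 AM–3:56 PM = 9 h 27 min
Sat: 5:06 AM–4:08 PM = 11 h 2 min; less 45 min break → 10 h 17 min
Sun: 8:49 AM–8:36 PM = 11 h 47 min; less 10 min break → 11 h 37 min
Total: 8 h 18 min + 7 h 34 min + 6 h 21 min + 6 h 59 min + 9 h 27 min + 10 h 17 min + 11 h 37 min = 60 h 33 min.

60 h 33 min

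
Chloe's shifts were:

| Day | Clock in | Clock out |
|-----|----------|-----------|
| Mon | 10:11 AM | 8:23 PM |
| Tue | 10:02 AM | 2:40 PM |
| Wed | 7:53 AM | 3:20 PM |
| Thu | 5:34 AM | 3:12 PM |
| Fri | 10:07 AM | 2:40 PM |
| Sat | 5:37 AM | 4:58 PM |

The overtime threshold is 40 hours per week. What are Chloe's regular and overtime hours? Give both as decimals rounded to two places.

Regular 40.00 hours, overtime 7.82 hours

Mon: 10:11 AM–8:23 PM = 10 h 12 min
Tue: 10:02 AM–2:40 PM = 4 h 38 min
Wed: 7:53 AM–3:20 PM = 7 h 27 min
Thu: 5:34 AM–3:12 PM = 9 h 38 min
Fri: 10:07 AM–2:40 PM = 4 h 33 min
Sat: 5:37 AM–4:58 PM = 11 h 21 min
Total worked: 47 h 49 min = 47.82 h.
Threshold 40 h → overtime 7 h 49 min, regular 40 h 0 min.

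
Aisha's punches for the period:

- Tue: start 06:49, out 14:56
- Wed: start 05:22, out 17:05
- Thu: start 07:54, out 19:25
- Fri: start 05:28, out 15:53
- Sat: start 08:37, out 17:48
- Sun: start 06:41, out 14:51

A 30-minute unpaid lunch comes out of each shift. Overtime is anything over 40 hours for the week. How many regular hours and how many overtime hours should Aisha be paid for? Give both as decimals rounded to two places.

Regular 40.00 hours, overtime 16.12 hours

Tue: 06:49–14:56 = 8 h 7 min; less 30 min break → 7 h 37 min
Wed: 05:22–17:05 = 11 h 43 min; less 30 min break → 11 h 13 min
Thu: 07:54–19:25 = 11 h 31 min; less 30 min break → 11 h 1 min
Fri: 05:28–15:53 = 10 h 25 min; less 30 min break → 9 h 55 min
Sat: 08:37–17:48 = 9 h 11 min; less 30 min break → 8 h 41 min
Sun: 06:41–14:51 = 8 h 10 min; less 30 min break → 7 h 40 min
Total worked: 56 h 7 min = 56.12 h.
Threshold 40 h → overtime 16 h 7 min, regular 40 h 0 min.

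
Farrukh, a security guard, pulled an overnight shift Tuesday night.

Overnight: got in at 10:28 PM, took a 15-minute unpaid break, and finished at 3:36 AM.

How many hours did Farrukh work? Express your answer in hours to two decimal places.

4.88 hours

Overnight: 10:28 PM → midnight = 1 h 32 min; midnight → 3:36 AM = 3 h 36 min; span 5 h 8 min; less 15 min break → 4 h 53 min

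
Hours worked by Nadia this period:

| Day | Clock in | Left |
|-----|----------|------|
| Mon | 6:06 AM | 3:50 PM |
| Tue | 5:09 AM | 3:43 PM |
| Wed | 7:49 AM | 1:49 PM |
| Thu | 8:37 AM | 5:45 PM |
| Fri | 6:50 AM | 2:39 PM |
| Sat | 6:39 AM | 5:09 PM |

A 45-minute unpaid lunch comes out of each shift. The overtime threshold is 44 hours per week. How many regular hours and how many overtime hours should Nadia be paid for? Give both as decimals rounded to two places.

Regular 44.00 hours, overtime 5.25 hours

Mon: 6:06 AM–3:50 PM = 9 h 44 min; less 45 min break → 8 h 59 min
Tue: 5:09 AM–3:43 PM = 10 h 34 min; less 45 min break → 9 h 49 min
Wed: 7:49 AM–1:49 PM = 6 h 0 min; less 45 min break → 5 h 15 min
Thu: 8:37 AM–5:45 PM = 9 h 8 min; less 45 min break → 8 h 23 min
Fri: 6:50 AM–2:39 PM = 7 h 49 min; less 45 min break → 7 h 4 min
Sat: 6:39 AM–5:09 PM = 10 h 30 min; less 45 min break → 9 h 45 min
Total worked: 49 h 15 min = 49.25 h.
Threshold 44 h → overtime 5 h 15 min, regular 44 h 0 min.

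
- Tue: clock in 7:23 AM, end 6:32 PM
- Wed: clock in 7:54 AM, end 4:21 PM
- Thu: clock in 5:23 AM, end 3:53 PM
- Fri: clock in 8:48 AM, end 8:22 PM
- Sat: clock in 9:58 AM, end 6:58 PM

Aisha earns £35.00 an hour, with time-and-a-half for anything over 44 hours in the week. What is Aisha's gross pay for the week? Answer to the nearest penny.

Tue: 7:23 AM–6:32 PM = 11 h 9 min
Wed: 7:54 AM–4:21 PM = 8 h 27 min
Thu: 5:23 AM–3:53 PM = 10 h 30 min
Fri: 8:48 AM–8:22 PM = 11 h 34 min
Sat: 9:58 AM–6:58 PM = 9 h 0 min
Total worked: 50 h 40 min = 3040 min.
Regular 44 h 0 min = 2640 min at £35.00/h; overtime 6 h 40 min = 400 min at £52.50/h.
Pay = (2640 × £35.00 + 400 × £52.50) ÷ 60 = £1890.00.

£1890.00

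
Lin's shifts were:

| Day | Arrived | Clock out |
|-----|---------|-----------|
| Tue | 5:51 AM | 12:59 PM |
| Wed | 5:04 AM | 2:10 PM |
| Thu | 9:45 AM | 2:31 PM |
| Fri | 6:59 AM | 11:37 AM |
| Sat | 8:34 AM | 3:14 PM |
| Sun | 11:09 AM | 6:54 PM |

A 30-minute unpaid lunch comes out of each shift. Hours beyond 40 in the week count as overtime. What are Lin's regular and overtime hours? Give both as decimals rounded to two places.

Regular 37.05 hours, overtime 0.00 hours

Tue: 5:51 AM–12:59 PM = 7 h 8 min; less 30 min break → 6 h 38 min
Wed: 5:04 AM–2:10 PM = 9 h 6 min; less 30 min break → 8 h 36 min
Thu: 9:45 AM–2:31 PM = 4 h 46 min; less 30 min break → 4 h 16 min
Fri: 6:59 AM–11:37 AM = 4 h 38 min; less 30 min break → 4 h 8 min
Sat: 8:34 AM–3:14 PM = 6 h 40 min; less 30 min break → 6 h 10 min
Sun: 11:09 AM–6:54 PM = 7 h 45 min; less 30 min break → 7 h 15 min
Total worked: 37 h 3 min = 37.05 h.
Threshold 40 h → overtime 0 h 0 min, regular 37 h 3 min.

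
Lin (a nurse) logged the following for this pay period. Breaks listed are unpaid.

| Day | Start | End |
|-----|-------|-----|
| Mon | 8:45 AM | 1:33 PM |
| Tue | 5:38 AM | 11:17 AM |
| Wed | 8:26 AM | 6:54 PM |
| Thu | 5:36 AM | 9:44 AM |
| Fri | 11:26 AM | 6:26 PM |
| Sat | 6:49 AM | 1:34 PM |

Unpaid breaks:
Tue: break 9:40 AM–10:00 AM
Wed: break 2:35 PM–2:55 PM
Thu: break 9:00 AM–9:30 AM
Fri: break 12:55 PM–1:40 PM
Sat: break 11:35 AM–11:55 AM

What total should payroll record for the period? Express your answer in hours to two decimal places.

Mon: 8:45 AM–1:33 PM = 4 h 48 min
Tue: 5:38 AM–11:17 AM = 5 h 39 min; less 20 min break → 5 h 19 min
Wed: 8:26 AM–6:54 PM = 10 h 28 min; less 20 min break → 10 h 8 min
Thu: 5:36 AM–9:44 AM = 4 h 8 min; less 30 min break → 3 h 38 min
Fri: 11:26 AM–6:26 PM = 7 h 0 min; less 45 min break → 6 h 15 min
Sat: 6:49 AM–1:34 PM = 6 h 45 min; less 20 min break → 6 h 25 min
Total: 4 h 48 min + 5 h 19 min + 10 h 8 min + 3 h 38 min + 6 h 15 min + 6 h 25 min = 36 h 33 min.

36.55 hours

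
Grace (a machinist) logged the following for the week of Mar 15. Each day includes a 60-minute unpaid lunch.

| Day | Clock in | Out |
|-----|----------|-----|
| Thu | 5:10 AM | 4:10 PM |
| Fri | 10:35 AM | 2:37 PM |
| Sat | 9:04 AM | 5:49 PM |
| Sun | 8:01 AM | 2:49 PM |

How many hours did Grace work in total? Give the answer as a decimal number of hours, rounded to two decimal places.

Thu: 5:10 AM–4:10 PM = 11 h 0 min; less 60 min break → 10 h 0 min
Fri: 10:35 AM–2:37 PM = 4 h 2 min; less 60 min break → 3 h 2 min
Sat: 9:04 AM–5:49 PM = 8 h 45 min; less 60 min break → 7 h 45 min
Sun: 8:01 AM–2:49 PM = 6 h 48 min; less 60 min break → 5 h 48 min
Total: 10 h 0 min + 3 h 2 min + 7 h 45 min + 5 h 48 min = 26 h 35 min.

26.58 hours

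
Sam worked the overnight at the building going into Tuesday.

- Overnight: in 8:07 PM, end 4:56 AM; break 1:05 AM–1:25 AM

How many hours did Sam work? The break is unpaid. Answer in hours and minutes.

Overnight: 8:07 PM → midnight = 3 h 53 min; midnight → 4:56 AM = 4 h 56 min; span 8 h 49 min; less 20 min break → 8 h 29 min

8 h 29 min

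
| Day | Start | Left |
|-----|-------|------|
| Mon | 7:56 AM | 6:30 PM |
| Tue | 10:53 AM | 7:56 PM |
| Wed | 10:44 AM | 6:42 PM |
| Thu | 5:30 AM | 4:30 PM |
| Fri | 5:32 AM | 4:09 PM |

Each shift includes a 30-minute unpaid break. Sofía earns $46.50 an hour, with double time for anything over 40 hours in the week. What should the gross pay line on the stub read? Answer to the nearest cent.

$2483.10

Mon: 7:56 AM–6:30 PM = 10 h 34 min; less 30 min break → 10 h 4 min
Tue: 10:53 AM–7:56 PM = 9 h 3 min; less 30 min break → 8 h 33 min
Wed: 10:44 AM–6:42 PM = 7 h 58 min; less 30 min break → 7 h 28 min
Thu: 5:30 AM–4:30 PM = 11 h 0 min; less 30 min break → 10 h 30 min
Fri: 5:32 AM–4:09 PM = 10 h 37 min; less 30 min break → 10 h 7 min
Total worked: 46 h 42 min = 2802 min.
Regular 40 h 0 min = 2400 min at $46.50/h; overtime 6 h 42 min = 402 min at $93.00/h.
Pay = (2400 × $46.50 + 402 × $93.00) ÷ 60 = $2483.10.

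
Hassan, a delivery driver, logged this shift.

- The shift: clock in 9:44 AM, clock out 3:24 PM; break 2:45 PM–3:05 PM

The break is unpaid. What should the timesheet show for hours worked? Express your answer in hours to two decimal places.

The shift: 9:44 AM–3:24 PM = 5 h 40 min; less 20 min break → 5 h 20 min

5.33 hours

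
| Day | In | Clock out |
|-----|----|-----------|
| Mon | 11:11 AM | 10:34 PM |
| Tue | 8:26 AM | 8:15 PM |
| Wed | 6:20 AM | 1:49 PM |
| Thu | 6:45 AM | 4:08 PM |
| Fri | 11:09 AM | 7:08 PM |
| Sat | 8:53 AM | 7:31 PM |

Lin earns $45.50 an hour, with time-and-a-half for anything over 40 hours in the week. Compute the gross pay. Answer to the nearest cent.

$3095.14

Mon: 11:11 AM–10:34 PM = 11 h 23 min
Tue: 8:26 AM–8:15 PM = 11 h 49 min
Wed: 6:20 AM–1:49 PM = 7 h 29 min
Thu: 6:45 AM–4:08 PM = 9 h 23 min
Fri: 11:09 AM–7:08 PM = 7 h 59 min
Sat: 8:53 AM–7:31 PM = 10 h 38 min
Total worked: 58 h 41 min = 3521 min.
Regular 40 h 0 min = 2400 min at $45.50/h; overtime 18 h 41 min = 1121 min at $68.25/h.
Pay = (2400 × $45.50 + 1121 × $68.25) ÷ 60 = $3095.14.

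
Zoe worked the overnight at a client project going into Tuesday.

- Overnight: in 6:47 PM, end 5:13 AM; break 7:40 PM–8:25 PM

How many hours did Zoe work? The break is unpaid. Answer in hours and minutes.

Overnight: 6:47 PM → midnight = 5 h 13 min; midnight → 5:13 AM = 5 h 13 min; span 10 h 26 min; less 45 min break → 9 h 41 min

9 h 41 min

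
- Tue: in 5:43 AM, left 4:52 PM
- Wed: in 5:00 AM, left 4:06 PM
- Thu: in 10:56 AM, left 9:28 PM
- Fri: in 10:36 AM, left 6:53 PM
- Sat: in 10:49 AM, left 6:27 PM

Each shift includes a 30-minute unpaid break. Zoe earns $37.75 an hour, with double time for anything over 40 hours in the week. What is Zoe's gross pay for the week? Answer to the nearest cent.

Tue: 5:43 AM–4:52 PM = 11 h 9 min; less 30 min break → 10 h 39 min
Wed: 5:00 AM–4:06 PM = 11 h 6 min; less 30 min break → 10 h 36 min
Thu: 10:56 AM–9:28 PM = 10 h 32 min; less 30 min break → 10 h 2 min
Fri: 10:36 AM–6:53 PM = 8 h 17 min; less 30 min break → 7 h 47 min
Sat: 10:49 AM–6:27 PM = 7 h 38 min; less 30 min break → 7 h 8 min
Total worked: 46 h 12 min = 2772 min.
Regular 40 h 0 min = 2400 min at $37.75/h; overtime 6 h 12 min = 372 min at $75.50/h.
Pay = (2400 × $37.75 + 372 × $75.50) ÷ 60 = $1978.10.

$1978.10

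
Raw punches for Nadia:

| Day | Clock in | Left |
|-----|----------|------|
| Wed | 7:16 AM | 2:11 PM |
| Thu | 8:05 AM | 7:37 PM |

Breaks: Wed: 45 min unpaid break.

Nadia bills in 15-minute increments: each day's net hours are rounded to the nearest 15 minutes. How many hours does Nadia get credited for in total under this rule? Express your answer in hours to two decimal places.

Wed: 7:16 AM–2:11 PM = 6 h 55 min − 45 min = 6 h 10 min → rounds to 6 h 15 min
Thu: 8:05 AM–7:37 PM = 11 h 32 min → rounds to 11 h 30 min
Total credited: 17 h 45 min.

17.75 hours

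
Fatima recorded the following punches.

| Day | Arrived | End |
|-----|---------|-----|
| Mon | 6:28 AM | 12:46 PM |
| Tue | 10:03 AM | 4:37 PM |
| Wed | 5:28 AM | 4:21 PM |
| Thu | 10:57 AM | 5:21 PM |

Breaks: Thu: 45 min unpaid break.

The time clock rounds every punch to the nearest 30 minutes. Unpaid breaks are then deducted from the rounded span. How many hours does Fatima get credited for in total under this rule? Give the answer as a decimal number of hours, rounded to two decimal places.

29.75 hours

Mon: in 6:28 AM→6:30 AM, out 12:46 PM→1:00 PM; 6 h 30 min
Tue: in 10:03 AM→10:00 AM, out 4:37 PM→4:30 PM; 6 h 30 min
Wed: in 5:28 AM→5:30 AM, out 4:21 PM→4:30 PM; 11 h 0 min
Thu: in 10:57 AM→11:00 AM, out 5:21 PM→5:30 PM; 6 h 30 min − 45 min = 5 h 45 min
Total credited: 29 h 45 min.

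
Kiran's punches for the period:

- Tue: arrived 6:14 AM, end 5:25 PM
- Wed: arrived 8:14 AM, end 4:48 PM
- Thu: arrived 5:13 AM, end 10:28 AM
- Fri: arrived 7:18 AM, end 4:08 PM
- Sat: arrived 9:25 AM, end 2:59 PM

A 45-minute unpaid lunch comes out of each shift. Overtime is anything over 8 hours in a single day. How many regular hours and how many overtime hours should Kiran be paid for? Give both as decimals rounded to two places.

Tue: 6:14 AM–5:25 PM = 11 h 11 min; less 45 min break → 10 h 26 min
Wed: 8:14 AM–4:48 PM = 8 h 34 min; less 45 min break → 7 h 49 min
Thu: 5:13 AM–10:28 AM = 5 h 15 min; less 45 min break → 4 h 30 min
Fri: 7:18 AM–4:08 PM = 8 h 50 min; less 45 min break → 8 h 5 min
Sat: 9:25 AM–2:59 PM = 5 h 34 min; less 45 min break → 4 h 49 min
Tue reg 8 h 0 min / OT 2 h 26 min; Wed reg 7 h 49 min / OT 0 h 0 min; Thu reg 4 h 30 min / OT 0 h 0 min; Fri reg 8 h 0 min / OT 0 h 5 min; Sat reg 4 h 49 min / OT 0 h 0 min.
Totals: regular 33 h 8 min, overtime 2 h 31 min.

Regular 33.13 hours, overtime 2.52 hours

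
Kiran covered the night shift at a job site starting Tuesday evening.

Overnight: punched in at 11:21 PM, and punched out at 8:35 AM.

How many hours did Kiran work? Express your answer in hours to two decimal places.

Overnight: 11:21 PM → midnight = 0 h 39 min; midnight → 8:35 AM = 8 h 35 min; span 9 h 14 min

9.23 hours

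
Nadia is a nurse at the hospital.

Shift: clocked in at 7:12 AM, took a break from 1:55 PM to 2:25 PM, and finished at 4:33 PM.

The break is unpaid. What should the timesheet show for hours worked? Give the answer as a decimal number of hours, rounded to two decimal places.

Shift: 7:12 AM–4:33 PM = 9 h 21 min; less 30 min break → 8 h 51 min

8.85 hours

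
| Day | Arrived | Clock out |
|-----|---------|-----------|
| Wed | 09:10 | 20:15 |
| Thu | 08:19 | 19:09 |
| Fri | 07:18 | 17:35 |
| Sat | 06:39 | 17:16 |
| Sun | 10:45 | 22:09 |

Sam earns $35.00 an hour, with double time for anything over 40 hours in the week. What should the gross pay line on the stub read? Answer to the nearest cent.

Wed: 09:10–20:15 = 11 h 5 min
Thu: 08:19–19:09 = 10 h 50 min
Fri: 07:18–17:35 = 10 h 17 min
Sat: 06:39–17:16 = 10 h 37 min
Sun: 10:45–22:09 = 11 h 24 min
Total worked: 54 h 13 min = 3253 min.
Regular 40 h 0 min = 2400 min at $35.00/h; overtime 14 h 13 min = 853 min at $70.00/h.
Pay = (2400 × $35.00 + 853 × $70.00) ÷ 60 = $2395.17.

$2395.17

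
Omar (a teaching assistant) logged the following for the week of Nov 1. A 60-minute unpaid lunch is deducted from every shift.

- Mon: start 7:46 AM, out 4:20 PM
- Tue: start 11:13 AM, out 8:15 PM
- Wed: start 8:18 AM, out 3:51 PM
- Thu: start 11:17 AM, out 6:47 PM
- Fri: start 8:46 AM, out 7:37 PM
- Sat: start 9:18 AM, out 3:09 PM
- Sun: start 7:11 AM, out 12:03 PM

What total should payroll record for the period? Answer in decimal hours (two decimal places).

47.22 hours

Mon: 7:46 AM–4:20 PM = 8 h 34 min; less 60 min break → 7 h 34 min
Tue: 11:13 AM–8:15 PM = 9 h 2 min; less 60 min break → 8 h 2 min
Wed: 8:18 AM–3:51 PM = 7 h 33 min; less 60 min break → 6 h 33 min
Thu: 11:17 AM–6:47 PM = 7 h 30 min; less 60 min break → 6 h 30 min
Fri: 8:46 AM–7:37 PM = 10 h 51 min; less 60 min break → 9 h 51 min
Sat: 9:18 AM–3:09 PM = 5 h 51 min; less 60 min break → 4 h 51 min
Sun: 7:11 AM–12:03 PM = 4 h 52 min; less 60 min break → 3 h 52 min
Total: 7 h 34 min + 8 h 2 min + 6 h 33 min + 6 h 30 min + 9 h 51 min + 4 h 51 min + 3 h 52 min = 47 h 13 min.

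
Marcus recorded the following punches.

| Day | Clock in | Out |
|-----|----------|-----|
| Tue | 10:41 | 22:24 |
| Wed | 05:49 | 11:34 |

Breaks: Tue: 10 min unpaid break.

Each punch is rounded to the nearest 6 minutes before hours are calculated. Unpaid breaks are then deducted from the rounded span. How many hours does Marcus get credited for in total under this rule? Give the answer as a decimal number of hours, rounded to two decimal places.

17.33 hours

Tue: in 10:41→10:42, out 22:24→22:24; 11 h 42 min − 10 min = 11 h 32 min
Wed: in 05:49→05:48, out 11:34→11:36; 5 h 48 min
Total credited: 17 h 20 min.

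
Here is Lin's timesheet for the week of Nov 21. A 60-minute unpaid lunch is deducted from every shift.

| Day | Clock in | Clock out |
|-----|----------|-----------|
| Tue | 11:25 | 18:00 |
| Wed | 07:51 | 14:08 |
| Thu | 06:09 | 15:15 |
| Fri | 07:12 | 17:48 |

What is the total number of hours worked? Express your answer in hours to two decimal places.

28.57 hours

Tue: 11:25–18:00 = 6 h 35 min; less 60 min break → 5 h 35 min
Wed: 07:51–14:08 = 6 h 17 min; less 60 min break → 5 h 17 min
Thu: 06:09–15:15 = 9 h 6 min; less 60 min break → 8 h 6 min
Fri: 07:12–17:48 = 10 h 36 min; less 60 min break → 9 h 36 min
Total: 5 h 35 min + 5 h 17 min + 8 h 6 min + 9 h 36 min = 28 h 34 min.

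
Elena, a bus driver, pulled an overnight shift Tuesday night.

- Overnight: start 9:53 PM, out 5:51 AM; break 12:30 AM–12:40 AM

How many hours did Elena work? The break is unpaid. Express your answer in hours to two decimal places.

Overnight: 9:53 PM → midnight = 2 h 7 min; midnight → 5:51 AM = 5 h 51 min; span 7 h 58 min; less 10 min break → 7 h 48 min

7.80 hours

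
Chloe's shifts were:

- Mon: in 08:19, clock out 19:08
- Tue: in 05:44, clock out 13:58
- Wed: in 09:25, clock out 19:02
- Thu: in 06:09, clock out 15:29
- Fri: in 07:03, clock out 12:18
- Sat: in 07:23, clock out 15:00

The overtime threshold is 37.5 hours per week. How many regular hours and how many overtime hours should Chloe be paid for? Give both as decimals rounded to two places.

Mon: 08:19–19:08 = 10 h 49 min
Tue: 05:44–13:58 = 8 h 14 min
Wed: 09:25–19:02 = 9 h 37 min
Thu: 06:09–15:29 = 9 h 20 min
Fri: 07:03–12:18 = 5 h 15 min
Sat: 07:23–15:00 = 7 h 37 min
Total worked: 50 h 52 min = 50.87 h.
Threshold 37.5 h → overtime 13 h 22 min, regular 37 h 30 min.

Regular 37.50 hours, overtime 13.37 hours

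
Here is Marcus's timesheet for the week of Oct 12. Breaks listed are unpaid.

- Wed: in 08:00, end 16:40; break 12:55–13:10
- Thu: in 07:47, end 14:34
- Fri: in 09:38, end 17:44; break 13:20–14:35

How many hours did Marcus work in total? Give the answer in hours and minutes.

Wed: 08:00–16:40 = 8 h 40 min; less 15 min break → 8 h 25 min
Thu: 07:47–14:34 = 6 h 47 min
Fri: 09:38–17:44 = 8 h 6 min; less 75 min break → 6 h 51 min
Total: 8 h 25 min + 6 h 47 min + 6 h 51 min = 22 h 3 min.

22 h 3 min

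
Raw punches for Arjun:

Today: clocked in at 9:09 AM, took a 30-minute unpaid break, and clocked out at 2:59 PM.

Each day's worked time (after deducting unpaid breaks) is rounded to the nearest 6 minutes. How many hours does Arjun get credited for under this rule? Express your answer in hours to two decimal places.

Today: 9:09 AM–2:59 PM = 5 h 50 min − 30 min = 5 h 20 min → rounds to 5 h 18 min

5.30 hours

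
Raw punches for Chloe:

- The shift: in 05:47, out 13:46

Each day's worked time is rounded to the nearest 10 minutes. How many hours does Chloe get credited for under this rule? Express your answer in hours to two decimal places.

8.00 hours

The shift: 05:47–13:46 = 7 h 59 min → rounds to 8 h 0 min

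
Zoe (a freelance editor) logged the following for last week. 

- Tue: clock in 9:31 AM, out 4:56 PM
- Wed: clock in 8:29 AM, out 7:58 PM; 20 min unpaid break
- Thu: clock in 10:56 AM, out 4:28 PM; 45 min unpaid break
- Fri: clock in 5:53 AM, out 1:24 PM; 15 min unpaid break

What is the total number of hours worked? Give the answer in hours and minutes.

30 h 37 min

Tue: 9:31 AM–4:56 PM = 7 h 25 min
Wed: 8:29 AM–7:58 PM = 11 h 29 min; less 20 min break → 11 h 9 min
Thu: 10:56 AM–4:28 PM = 5 h 32 min; less 45 min break → 4 h 47 min
Fri: 5:53 AM–1:24 PM = 7 h 31 min; less 15 min break → 7 h 16 min
Total: 7 h 25 min + 11 h 9 min + 4 h 47 min + 7 h 16 min = 30 h 37 min.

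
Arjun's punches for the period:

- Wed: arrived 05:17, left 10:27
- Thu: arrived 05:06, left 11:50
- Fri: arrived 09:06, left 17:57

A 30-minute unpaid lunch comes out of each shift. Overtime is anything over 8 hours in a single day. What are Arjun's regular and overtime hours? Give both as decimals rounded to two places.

Regular 18.90 hours, overtime 0.35 hours

Wed: 05:17–10:27 = 5 h 10 min; less 30 min break → 4 h 40 min
Thu: 05:06–11:50 = 6 h 44 min; less 30 min break → 6 h 14 min
Fri: 09:06–17:57 = 8 h 51 min; less 30 min break → 8 h 21 min
Wed reg 4 h 40 min / OT 0 h 0 min; Thu reg 6 h 14 min / OT 0 h 0 min; Fri reg 8 h 0 min / OT 0 h 21 min.
Totals: regular 18 h 54 min, overtime 0 h 21 min.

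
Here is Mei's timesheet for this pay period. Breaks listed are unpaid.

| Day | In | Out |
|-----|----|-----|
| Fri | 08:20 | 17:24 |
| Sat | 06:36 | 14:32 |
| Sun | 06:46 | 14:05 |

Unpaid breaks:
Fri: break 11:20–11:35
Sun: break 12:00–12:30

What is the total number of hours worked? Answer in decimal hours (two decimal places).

23.57 hours

Fri: 08:20–17:24 = 9 h 4 min; less 15 min break → 8 h 49 min
Sat: 06:36–14:32 = 7 h 56 min
Sun: 06:46–14:05 = 7 h 19 min; less 30 min break → 6 h 49 min
Total: 8 h 49 min + 7 h 56 min + 6 h 49 min = 23 h 34 min.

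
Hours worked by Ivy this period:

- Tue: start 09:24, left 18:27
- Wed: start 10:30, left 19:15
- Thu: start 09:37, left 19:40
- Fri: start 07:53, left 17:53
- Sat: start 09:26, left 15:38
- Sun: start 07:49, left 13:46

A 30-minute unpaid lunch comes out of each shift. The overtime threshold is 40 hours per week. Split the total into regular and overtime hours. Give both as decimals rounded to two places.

Regular 40.00 hours, overtime 7.00 hours

Tue: 09:24–18:27 = 9 h 3 min; less 30 min break → 8 h 33 min
Wed: 10:30–19:15 = 8 h 45 min; less 30 min break → 8 h 15 min
Thu: 09:37–19:40 = 10 h 3 min; less 30 min break → 9 h 33 min
Fri: 07:53–17:53 = 10 h 0 min; less 30 min break → 9 h 30 min
Sat: 09:26–15:38 = 6 h 12 min; less 30 min break → 5 h 42 min
Sun: 07:49–13:46 = 5 h 57 min; less 30 min break → 5 h 27 min
Total worked: 47 h 0 min = 47.00 h.
Threshold 40 h → overtime 7 h 0 min, regular 40 h 0 min.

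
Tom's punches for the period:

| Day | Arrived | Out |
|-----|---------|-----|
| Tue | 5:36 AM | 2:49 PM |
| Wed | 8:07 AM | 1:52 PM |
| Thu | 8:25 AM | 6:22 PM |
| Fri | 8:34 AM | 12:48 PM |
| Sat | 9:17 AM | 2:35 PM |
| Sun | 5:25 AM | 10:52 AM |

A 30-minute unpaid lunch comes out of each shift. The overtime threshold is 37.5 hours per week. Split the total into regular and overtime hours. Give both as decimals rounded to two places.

Regular 36.90 hours, overtime 0.00 hours

Tue: 5:36 AM–2:49 PM = 9 h 13 min; less 30 min break → 8 h 43 min
Wed: 8:07 AM–1:52 PM = 5 h 45 min; less 30 min break → 5 h 15 min
Thu: 8:25 AM–6:22 PM = 9 h 57 min; less 30 min break → 9 h 27 min
Fri: 8:34 AM–12:48 PM = 4 h 14 min; less 30 min break → 3 h 44 min
Sat: 9:17 AM–2:35 PM = 5 h 18 min; less 30 min break → 4 h 48 min
Sun: 5:25 AM–10:52 AM = 5 h 27 min; less 30 min break → 4 h 57 min
Total worked: 36 h 54 min = 36.90 h.
Threshold 37.5 h → overtime 0 h 0 min, regular 36 h 54 min.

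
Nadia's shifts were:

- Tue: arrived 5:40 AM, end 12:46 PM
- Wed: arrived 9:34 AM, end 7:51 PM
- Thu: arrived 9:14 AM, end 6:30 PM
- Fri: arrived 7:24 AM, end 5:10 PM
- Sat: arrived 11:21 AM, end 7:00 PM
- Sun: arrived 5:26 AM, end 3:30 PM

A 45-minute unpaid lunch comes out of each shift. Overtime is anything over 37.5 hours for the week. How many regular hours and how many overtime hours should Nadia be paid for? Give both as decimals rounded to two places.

Regular 37.50 hours, overtime 12.13 hours

Tue: 5:40 AM–12:46 PM = 7 h 6 min; less 45 min break → 6 h 21 min
Wed: 9:34 AM–7:51 PM = 10 h 17 min; less 45 min break → 9 h 32 min
Thu: 9:14 AM–6:30 PM = 9 h 16 min; less 45 min break → 8 h 31 min
Fri: 7:24 AM–5:10 PM = 9 h 46 min; less 45 min break → 9 h 1 min
Sat: 11:21 AM–7:00 PM = 7 h 39 min; less 45 min break → 6 h 54 min
Sun: 5:26 AM–3:30 PM = 10 h 4 min; less 45 min break → 9 h 19 min
Total worked: 49 h 38 min = 49.63 h.
Threshold 37.5 h → overtime 12 h 8 min, regular 37 h 30 min.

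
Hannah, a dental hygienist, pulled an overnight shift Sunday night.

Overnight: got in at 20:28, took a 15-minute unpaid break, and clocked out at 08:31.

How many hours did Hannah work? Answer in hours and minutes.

Overnight: 20:28 → midnight = 3 h 32 min; midnight → 08:31 = 8 h 31 min; span 12 h 3 min; less 15 min break → 11 h 48 min

11 h 48 min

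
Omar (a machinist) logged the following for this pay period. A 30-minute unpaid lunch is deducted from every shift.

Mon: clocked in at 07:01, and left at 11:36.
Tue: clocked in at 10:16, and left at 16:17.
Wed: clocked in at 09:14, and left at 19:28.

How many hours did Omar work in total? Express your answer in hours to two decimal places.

19.33 hours

Mon: 07:01–11:36 = 4 h 35 min; less 30 min break → 4 h 5 min
Tue: 10:16–16:17 = 6 h 1 min; less 30 min break → 5 h 31 min
Wed: 09:14–19:28 = 10 h 14 min; less 30 min break → 9 h 44 min
Total: 4 h 5 min + 5 h 31 min + 9 h 44 min = 19 h 20 min.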